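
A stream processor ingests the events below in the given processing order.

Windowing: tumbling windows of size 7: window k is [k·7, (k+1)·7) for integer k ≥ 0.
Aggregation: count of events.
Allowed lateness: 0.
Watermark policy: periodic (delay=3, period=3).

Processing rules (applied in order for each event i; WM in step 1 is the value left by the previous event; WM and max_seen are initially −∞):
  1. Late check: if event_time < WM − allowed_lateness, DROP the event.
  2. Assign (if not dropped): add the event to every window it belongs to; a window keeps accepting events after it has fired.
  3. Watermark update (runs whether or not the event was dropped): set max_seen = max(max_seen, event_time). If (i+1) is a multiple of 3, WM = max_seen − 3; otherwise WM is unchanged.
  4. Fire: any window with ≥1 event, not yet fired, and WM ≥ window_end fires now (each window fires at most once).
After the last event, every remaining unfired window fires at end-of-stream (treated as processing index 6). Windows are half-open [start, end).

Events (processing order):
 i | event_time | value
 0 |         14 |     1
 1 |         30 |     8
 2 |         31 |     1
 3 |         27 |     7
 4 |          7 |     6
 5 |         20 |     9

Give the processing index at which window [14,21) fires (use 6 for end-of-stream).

i=0 t=14 v=1: → [14,21); WM=−∞
i=1 t=30 v=8: → [28,35); WM=−∞
i=2 t=31 v=1: → [28,35); WM=28; [14,21) fires=1
i=3 t=27 v=7: DROP (t<28-0); WM=28
i=4 t=7 v=6: DROP (t<28-0); WM=28
i=5 t=20 v=9: DROP (t<28-0); WM=28

2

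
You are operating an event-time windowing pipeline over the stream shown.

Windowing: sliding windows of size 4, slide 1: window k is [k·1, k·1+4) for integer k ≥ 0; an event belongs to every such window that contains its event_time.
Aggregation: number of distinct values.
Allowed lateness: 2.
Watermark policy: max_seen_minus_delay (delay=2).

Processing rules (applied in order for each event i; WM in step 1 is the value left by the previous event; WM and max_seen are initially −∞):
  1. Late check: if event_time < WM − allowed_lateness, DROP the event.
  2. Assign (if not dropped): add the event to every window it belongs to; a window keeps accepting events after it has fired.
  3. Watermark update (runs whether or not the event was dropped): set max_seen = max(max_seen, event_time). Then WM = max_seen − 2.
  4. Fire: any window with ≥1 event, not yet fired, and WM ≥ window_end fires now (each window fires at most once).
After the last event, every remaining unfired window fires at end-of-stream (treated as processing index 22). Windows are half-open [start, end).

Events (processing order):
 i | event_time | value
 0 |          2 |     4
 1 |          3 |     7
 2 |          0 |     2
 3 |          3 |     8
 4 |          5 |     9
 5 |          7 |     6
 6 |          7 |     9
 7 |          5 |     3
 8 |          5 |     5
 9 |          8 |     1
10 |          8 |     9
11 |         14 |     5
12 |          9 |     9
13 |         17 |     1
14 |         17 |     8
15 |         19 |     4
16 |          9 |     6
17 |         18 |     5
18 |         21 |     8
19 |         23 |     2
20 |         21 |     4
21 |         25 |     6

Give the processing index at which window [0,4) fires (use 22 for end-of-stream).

5

i=0 t=2 v=4: → [2,6),[1,5),[0,4); WM=0
i=1 t=3 v=7: → [3,7),[2,6),[1,5),[0,4); WM=1
i=2 t=0 v=2: → [0,4); WM=1
i=3 t=3 v=8: → [3,7),[2,6),[1,5),[0,4); WM=1
i=4 t=5 v=9: → [5,9),[4,8),[3,7),[2,6); WM=3
i=5 t=7 v=6: → [7,11),[6,10),[5,9),[4,8); WM=5; [0,4) fires=4 [1,5) fires=3
i=6 t=7 v=9: → [7,11),[6,10),[5,9),[4,8); WM=5
i=7 t=5 v=3: → [5,9),[4,8),[3,7),[2,6); WM=5
i=8 t=5 v=5: → [5,9),[4,8),[3,7),[2,6); WM=5
i=9 t=8 v=1: → [8,12),[7,11),[6,10),[5,9); WM=6; [2,6) fires=6
i=10 t=8 v=9: → [8,12),[7,11),[6,10),[5,9); WM=6
i=11 t=14 v=5: → [14,18),[13,17),[12,16),[11,15); WM=12; [3,7) fires=5 [4,8) fires=4 [5,9) fires=5 [6,10) fires=3 [7,11) fires=3 [8,12) fires=2
i=12 t=9 v=9: DROP (t<12-2); WM=12
i=13 t=17 v=1: → [17,21),[16,20),[15,19),[14,18); WM=15; [11,15) fires=1
i=14 t=17 v=8: → [17,21),[16,20),[15,19),[14,18); WM=15
i=15 t=19 v=4: → [19,23),[18,22),[17,21),[16,20); WM=17; [12,16) fires=1 [13,17) fires=1
i=16 t=9 v=6: DROP (t<17-2); WM=17
i=17 t=18 v=5: → [18,22),[17,21),[16,20),[15,19); WM=17
i=18 t=21 v=8: → [21,25),[20,24),[19,23),[18,22); WM=19; [14,18) fires=3 [15,19) fires=3
i=19 t=23 v=2: → [23,27),[22,26),[21,25),[20,24); WM=21; [16,20) fires=4 [17,21) fires=4
i=20 t=21 v=4: → [21,25),[20,24),[19,23),[18,22); WM=21
i=21 t=25 v=6: → [25,29),[24,28),[23,27),[22,26); WM=23; [18,22) fires=3 [19,23) fires=2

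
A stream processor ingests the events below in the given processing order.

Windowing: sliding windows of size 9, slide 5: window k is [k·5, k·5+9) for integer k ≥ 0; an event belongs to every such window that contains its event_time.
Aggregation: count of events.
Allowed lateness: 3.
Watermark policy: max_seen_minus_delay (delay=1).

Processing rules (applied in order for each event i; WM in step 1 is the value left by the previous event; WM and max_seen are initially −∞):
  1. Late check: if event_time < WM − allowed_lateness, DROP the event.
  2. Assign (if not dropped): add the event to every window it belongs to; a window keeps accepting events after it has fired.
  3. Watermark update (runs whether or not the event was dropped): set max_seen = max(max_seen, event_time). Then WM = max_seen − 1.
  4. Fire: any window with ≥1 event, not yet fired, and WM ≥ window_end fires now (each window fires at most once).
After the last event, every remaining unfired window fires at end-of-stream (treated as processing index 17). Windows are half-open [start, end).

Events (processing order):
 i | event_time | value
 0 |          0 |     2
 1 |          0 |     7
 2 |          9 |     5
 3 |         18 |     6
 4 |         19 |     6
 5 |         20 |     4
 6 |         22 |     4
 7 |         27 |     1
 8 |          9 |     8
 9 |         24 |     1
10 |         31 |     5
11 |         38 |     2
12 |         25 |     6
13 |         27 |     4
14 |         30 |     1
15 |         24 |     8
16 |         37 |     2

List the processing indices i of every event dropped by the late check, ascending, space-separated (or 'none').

8 12 13 14 15

i=0 t=0 v=2: → [0,9); WM=-1
i=1 t=0 v=7: → [0,9); WM=-1
i=2 t=9 v=5: → [5,14); WM=8
i=3 t=18 v=6: → [15,24),[10,19); WM=17; [0,9) fires=2 [5,14) fires=1
i=4 t=19 v=6: → [15,24); WM=18
i=5 t=20 v=4: → [20,29),[15,24); WM=19; [10,19) fires=1
i=6 t=22 v=4: → [20,29),[15,24); WM=21
i=7 t=27 v=1: → [25,34),[20,29); WM=26; [15,24) fires=4
i=8 t=9 v=8: DROP (t<26-3); WM=26
i=9 t=24 v=1: → [20,29); WM=26
i=10 t=31 v=5: → [30,39),[25,34); WM=30; [20,29) fires=4
i=11 t=38 v=2: → [35,44),[30,39); WM=37; [25,34) fires=2
i=12 t=25 v=6: DROP (t<37-3); WM=37
i=13 t=27 v=4: DROP (t<37-3); WM=37
i=14 t=30 v=1: DROP (t<37-3); WM=37
i=15 t=24 v=8: DROP (t<37-3); WM=37
i=16 t=37 v=2: → [35,44),[30,39); WM=37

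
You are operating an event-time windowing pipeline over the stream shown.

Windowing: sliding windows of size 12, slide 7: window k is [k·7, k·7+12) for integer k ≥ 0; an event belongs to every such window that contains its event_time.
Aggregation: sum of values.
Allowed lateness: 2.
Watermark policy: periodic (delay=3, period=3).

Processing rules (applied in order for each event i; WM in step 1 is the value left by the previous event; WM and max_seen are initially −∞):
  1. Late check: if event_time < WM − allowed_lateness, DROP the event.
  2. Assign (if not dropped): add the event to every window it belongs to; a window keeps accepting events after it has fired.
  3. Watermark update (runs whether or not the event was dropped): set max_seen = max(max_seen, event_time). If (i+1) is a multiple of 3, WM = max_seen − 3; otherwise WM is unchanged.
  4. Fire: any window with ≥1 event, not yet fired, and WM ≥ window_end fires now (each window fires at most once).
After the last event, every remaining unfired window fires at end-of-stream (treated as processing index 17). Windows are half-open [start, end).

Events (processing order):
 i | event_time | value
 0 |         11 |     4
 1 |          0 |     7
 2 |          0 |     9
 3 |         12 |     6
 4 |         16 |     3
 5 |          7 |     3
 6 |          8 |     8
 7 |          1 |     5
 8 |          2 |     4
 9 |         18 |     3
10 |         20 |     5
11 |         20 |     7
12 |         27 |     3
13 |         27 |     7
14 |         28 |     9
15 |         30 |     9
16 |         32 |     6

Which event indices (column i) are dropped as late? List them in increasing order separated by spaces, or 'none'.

i=0 t=11 v=4: → [7,19),[0,12); WM=−∞
i=1 t=0 v=7: → [0,12); WM=−∞
i=2 t=0 v=9: → [0,12); WM=8
i=3 t=12 v=6: → [7,19); WM=8
i=4 t=16 v=3: → [14,26),[7,19); WM=8
i=5 t=7 v=3: → [7,19),[0,12); WM=13; [0,12) fires=23
i=6 t=8 v=8: DROP (t<13-2); WM=13
i=7 t=1 v=5: DROP (t<13-2); WM=13
i=8 t=2 v=4: DROP (t<13-2); WM=13
i=9 t=18 v=3: → [14,26),[7,19); WM=13
i=10 t=20 v=5: → [14,26); WM=13
i=11 t=20 v=7: → [14,26); WM=17
i=12 t=27 v=3: → [21,33); WM=17
i=13 t=27 v=7: → [21,33); WM=17
i=14 t=28 v=9: → [28,40),[21,33); WM=25; [7,19) fires=19
i=15 t=30 v=9: → [28,40),[21,33); WM=25
i=16 t=32 v=6: → [28,40),[21,33); WM=25

6 7 8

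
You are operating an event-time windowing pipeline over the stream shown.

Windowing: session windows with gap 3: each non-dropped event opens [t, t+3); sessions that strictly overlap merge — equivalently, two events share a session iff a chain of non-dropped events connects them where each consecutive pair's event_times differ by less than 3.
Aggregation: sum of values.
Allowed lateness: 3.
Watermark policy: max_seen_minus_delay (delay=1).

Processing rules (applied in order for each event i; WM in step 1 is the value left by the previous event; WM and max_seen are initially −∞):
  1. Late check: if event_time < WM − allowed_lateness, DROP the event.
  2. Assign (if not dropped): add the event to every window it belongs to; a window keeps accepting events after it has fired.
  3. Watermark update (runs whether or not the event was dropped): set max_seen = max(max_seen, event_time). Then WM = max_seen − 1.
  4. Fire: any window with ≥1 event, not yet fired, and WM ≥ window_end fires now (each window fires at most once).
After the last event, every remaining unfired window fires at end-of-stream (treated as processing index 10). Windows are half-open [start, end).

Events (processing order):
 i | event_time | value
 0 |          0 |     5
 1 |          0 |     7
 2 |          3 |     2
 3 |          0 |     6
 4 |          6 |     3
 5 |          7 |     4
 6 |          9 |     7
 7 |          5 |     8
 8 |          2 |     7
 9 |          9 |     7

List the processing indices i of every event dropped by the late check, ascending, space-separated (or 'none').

8

i=0 t=0 v=5: → [0,3); WM=-1
i=1 t=0 v=7: → [0,3); WM=-1
i=2 t=3 v=2: → [3,6); WM=2
i=3 t=0 v=6: → [0,3); WM=2
i=4 t=6 v=3: → [6,9); WM=5
i=5 t=7 v=4: → [6,10); WM=6
i=6 t=9 v=7: → [6,12); WM=8
i=7 t=5 v=8: → [3,12); WM=8
i=8 t=2 v=7: DROP (t<8-3); WM=8
i=9 t=9 v=7: → [3,12); WM=8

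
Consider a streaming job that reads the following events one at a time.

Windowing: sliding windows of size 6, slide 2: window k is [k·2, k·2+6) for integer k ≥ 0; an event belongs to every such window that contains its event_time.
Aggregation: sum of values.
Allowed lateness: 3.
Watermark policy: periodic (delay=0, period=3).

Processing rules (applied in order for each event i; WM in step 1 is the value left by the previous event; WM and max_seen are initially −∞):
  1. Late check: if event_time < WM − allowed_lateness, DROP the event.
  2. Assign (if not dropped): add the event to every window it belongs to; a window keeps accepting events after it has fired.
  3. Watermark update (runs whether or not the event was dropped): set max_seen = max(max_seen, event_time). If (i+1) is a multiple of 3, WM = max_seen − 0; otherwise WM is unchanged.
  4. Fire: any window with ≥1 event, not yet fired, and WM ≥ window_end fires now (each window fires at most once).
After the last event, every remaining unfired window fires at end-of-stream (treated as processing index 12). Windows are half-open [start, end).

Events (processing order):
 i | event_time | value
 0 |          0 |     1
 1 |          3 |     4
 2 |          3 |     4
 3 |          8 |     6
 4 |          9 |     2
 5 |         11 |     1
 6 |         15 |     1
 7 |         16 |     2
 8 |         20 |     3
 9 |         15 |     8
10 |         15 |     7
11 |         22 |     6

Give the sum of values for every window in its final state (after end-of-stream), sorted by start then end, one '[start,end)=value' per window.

[0,6)=9 [2,8)=8 [4,10)=8 [6,12)=9 [8,14)=9 [10,16)=2 [12,18)=3 [14,20)=3 [16,22)=5 [18,24)=9 [20,26)=9 [22,28)=6

i=0 t=0 v=1: → [0,6); WM=−∞
i=1 t=3 v=4: → [2,8),[0,6); WM=−∞
i=2 t=3 v=4: → [2,8),[0,6); WM=3
i=3 t=8 v=6: → [8,14),[6,12),[4,10); WM=3
i=4 t=9 v=2: → [8,14),[6,12),[4,10); WM=3
i=5 t=11 v=1: → [10,16),[8,14),[6,12); WM=11; [0,6) fires=9 [2,8) fires=8 [4,10) fires=8
i=6 t=15 v=1: → [14,20),[12,18),[10,16); WM=11
i=7 t=16 v=2: → [16,22),[14,20),[12,18); WM=11
i=8 t=20 v=3: → [20,26),[18,24),[16,22); WM=20; [6,12) fires=9 [8,14) fires=9 [10,16) fires=2 [12,18) fires=3 [14,20) fires=3
i=9 t=15 v=8: DROP (t<20-3); WM=20
i=10 t=15 v=7: DROP (t<20-3); WM=20
i=11 t=22 v=6: → [22,28),[20,26),[18,24); WM=22; [16,22) fires=5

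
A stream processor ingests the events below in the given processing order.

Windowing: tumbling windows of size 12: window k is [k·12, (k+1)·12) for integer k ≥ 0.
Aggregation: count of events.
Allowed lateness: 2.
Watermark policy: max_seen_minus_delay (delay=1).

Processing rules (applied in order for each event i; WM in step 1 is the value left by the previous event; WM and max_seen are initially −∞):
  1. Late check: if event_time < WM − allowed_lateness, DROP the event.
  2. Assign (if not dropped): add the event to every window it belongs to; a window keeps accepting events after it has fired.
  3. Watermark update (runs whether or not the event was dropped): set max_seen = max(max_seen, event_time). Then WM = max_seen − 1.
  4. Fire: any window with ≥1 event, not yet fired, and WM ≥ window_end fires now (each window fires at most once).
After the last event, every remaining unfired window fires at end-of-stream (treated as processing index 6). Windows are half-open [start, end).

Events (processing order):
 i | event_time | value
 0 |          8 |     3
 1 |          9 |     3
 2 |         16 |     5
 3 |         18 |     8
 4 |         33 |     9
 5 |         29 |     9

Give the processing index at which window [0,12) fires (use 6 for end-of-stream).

i=0 t=8 v=3: → [0,12); WM=7
i=1 t=9 v=3: → [0,12); WM=8
i=2 t=16 v=5: → [12,24); WM=15; [0,12) fires=2
i=3 t=18 v=8: → [12,24); WM=17
i=4 t=33 v=9: → [24,36); WM=32; [12,24) fires=2
i=5 t=29 v=9: DROP (t<32-2); WM=32

2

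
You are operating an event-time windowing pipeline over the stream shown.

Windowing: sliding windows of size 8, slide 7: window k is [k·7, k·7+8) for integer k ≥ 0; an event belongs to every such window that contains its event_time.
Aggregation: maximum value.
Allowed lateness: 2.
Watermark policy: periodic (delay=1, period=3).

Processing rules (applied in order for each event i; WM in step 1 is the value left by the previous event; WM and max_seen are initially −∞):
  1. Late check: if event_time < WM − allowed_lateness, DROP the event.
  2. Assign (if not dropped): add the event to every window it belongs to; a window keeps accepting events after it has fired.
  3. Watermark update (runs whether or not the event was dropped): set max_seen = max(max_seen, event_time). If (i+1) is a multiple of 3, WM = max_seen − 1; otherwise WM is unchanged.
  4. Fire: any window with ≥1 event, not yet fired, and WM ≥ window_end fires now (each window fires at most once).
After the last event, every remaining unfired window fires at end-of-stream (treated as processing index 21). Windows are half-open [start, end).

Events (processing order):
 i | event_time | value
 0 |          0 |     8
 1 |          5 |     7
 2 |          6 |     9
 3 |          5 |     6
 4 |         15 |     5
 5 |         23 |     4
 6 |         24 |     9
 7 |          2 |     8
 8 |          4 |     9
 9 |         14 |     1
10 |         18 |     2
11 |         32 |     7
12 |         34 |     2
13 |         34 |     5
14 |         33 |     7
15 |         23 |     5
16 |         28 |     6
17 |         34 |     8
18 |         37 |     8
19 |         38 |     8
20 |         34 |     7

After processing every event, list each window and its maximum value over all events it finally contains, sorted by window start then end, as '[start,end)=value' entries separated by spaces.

i=0 t=0 v=8: → [0,8); WM=−∞
i=1 t=5 v=7: → [0,8); WM=−∞
i=2 t=6 v=9: → [0,8); WM=5
i=3 t=5 v=6: → [0,8); WM=5
i=4 t=15 v=5: → [14,22); WM=5
i=5 t=23 v=4: → [21,29); WM=22; [0,8) fires=9 [14,22) fires=5
i=6 t=24 v=9: → [21,29); WM=22
i=7 t=2 v=8: DROP (t<22-2); WM=22
i=8 t=4 v=9: DROP (t<22-2); WM=23
i=9 t=14 v=1: DROP (t<23-2); WM=23
i=10 t=18 v=2: DROP (t<23-2); WM=23
i=11 t=32 v=7: → [28,36); WM=31; [21,29) fires=9
i=12 t=34 v=2: → [28,36); WM=31
i=13 t=34 v=5: → [28,36); WM=31
i=14 t=33 v=7: → [28,36); WM=33
i=15 t=23 v=5: DROP (t<33-2); WM=33
i=16 t=28 v=6: DROP (t<33-2); WM=33
i=17 t=34 v=8: → [28,36); WM=33
i=18 t=37 v=8: → [35,43); WM=33
i=19 t=38 v=8: → [35,43); WM=33
i=20 t=34 v=7: → [28,36); WM=37; [28,36) fires=8

[0,8)=9 [14,22)=5 [21,29)=9 [28,36)=8 [35,43)=8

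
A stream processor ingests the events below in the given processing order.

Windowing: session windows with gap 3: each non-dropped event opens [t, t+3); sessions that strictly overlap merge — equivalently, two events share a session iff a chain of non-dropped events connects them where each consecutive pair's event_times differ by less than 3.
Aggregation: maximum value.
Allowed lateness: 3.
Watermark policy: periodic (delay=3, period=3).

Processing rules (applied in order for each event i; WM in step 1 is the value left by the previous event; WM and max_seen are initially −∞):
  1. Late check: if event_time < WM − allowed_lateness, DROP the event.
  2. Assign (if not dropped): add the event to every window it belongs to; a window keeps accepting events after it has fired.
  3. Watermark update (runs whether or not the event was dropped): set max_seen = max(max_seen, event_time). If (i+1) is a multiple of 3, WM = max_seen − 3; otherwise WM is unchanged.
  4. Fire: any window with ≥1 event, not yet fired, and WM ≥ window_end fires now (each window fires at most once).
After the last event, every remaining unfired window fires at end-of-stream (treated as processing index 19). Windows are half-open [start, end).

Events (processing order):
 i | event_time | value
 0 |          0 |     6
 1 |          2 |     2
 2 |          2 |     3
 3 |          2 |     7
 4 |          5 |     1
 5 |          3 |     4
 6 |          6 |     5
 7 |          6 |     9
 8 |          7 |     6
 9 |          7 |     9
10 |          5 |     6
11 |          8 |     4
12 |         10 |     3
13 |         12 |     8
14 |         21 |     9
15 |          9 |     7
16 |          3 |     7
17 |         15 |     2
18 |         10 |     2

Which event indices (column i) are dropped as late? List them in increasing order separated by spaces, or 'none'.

i=0 t=0 v=6: → [0,3); WM=−∞
i=1 t=2 v=2: → [0,5); WM=−∞
i=2 t=2 v=3: → [0,5); WM=-1
i=3 t=2 v=7: → [0,5); WM=-1
i=4 t=5 v=1: → [5,8); WM=-1
i=5 t=3 v=4: → [0,8); WM=2
i=6 t=6 v=5: → [0,9); WM=2
i=7 t=6 v=9: → [0,9); WM=2
i=8 t=7 v=6: → [0,10); WM=4
i=9 t=7 v=9: → [0,10); WM=4
i=10 t=5 v=6: → [0,10); WM=4
i=11 t=8 v=4: → [0,11); WM=5
i=12 t=10 v=3: → [0,13); WM=5
i=13 t=12 v=8: → [0,15); WM=5
i=14 t=21 v=9: → [21,24); WM=18
i=15 t=9 v=7: DROP (t<18-3); WM=18
i=16 t=3 v=7: DROP (t<18-3); WM=18
i=17 t=15 v=2: → [15,18); WM=18
i=18 t=10 v=2: DROP (t<18-3); WM=18

15 16 18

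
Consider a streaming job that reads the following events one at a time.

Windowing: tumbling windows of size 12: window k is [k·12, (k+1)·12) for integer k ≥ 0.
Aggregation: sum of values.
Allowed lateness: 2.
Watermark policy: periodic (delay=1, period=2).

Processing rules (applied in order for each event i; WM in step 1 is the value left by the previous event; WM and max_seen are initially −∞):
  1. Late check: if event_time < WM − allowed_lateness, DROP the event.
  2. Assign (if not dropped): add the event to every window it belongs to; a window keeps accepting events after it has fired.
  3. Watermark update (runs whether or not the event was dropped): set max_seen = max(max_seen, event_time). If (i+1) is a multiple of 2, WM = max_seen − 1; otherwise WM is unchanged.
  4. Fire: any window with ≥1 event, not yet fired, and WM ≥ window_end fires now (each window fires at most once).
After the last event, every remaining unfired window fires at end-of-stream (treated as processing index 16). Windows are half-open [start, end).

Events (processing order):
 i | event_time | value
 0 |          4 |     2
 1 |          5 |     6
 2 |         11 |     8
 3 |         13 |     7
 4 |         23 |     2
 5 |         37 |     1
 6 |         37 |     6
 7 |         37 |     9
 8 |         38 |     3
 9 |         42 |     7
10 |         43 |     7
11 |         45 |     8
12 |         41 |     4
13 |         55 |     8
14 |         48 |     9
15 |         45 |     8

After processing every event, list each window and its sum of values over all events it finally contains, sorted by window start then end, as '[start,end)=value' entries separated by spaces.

i=0 t=4 v=2: → [0,12); WM=−∞
i=1 t=5 v=6: → [0,12); WM=4
i=2 t=11 v=8: → [0,12); WM=4
i=3 t=13 v=7: → [12,24); WM=12; [0,12) fires=16
i=4 t=23 v=2: → [12,24); WM=12
i=5 t=37 v=1: → [36,48); WM=36; [12,24) fires=9
i=6 t=37 v=6: → [36,48); WM=36
i=7 t=37 v=9: → [36,48); WM=36
i=8 t=38 v=3: → [36,48); WM=36
i=9 t=42 v=7: → [36,48); WM=41
i=10 t=43 v=7: → [36,48); WM=41
i=11 t=45 v=8: → [36,48); WM=44
i=12 t=41 v=4: DROP (t<44-2); WM=44
i=13 t=55 v=8: → [48,60); WM=54; [36,48) fires=41
i=14 t=48 v=9: DROP (t<54-2); WM=54
i=15 t=45 v=8: DROP (t<54-2); WM=54

[0,12)=16 [12,24)=9 [36,48)=41 [48,60)=8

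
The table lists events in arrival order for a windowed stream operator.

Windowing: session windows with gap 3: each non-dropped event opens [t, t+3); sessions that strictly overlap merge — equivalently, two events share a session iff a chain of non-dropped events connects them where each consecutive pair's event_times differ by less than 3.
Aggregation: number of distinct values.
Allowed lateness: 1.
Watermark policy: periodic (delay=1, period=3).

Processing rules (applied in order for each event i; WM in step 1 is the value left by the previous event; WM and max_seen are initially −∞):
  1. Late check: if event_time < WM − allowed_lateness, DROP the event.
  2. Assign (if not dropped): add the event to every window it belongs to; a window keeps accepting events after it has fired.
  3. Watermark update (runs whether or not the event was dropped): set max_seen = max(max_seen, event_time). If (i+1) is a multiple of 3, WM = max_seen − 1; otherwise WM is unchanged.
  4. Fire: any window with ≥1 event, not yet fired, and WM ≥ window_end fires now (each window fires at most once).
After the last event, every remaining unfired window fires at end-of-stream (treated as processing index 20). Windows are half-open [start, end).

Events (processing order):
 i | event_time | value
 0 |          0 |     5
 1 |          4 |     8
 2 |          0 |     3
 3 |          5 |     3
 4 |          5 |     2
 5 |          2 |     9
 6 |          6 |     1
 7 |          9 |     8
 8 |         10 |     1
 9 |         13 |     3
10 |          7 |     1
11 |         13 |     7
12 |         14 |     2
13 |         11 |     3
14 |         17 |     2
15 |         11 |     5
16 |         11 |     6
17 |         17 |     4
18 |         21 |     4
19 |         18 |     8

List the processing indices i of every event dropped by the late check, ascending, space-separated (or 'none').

i=0 t=0 v=5: → [0,3); WM=−∞
i=1 t=4 v=8: → [4,7); WM=−∞
i=2 t=0 v=3: → [0,3); WM=3
i=3 t=5 v=3: → [4,8); WM=3
i=4 t=5 v=2: → [4,8); WM=3
i=5 t=2 v=9: → [0,8); WM=4
i=6 t=6 v=1: → [0,9); WM=4
i=7 t=9 v=8: → [9,12); WM=4
i=8 t=10 v=1: → [9,13); WM=9
i=9 t=13 v=3: → [13,16); WM=9
i=10 t=7 v=1: DROP (t<9-1); WM=9
i=11 t=13 v=7: → [13,16); WM=12
i=12 t=14 v=2: → [13,17); WM=12
i=13 t=11 v=3: → [9,17); WM=12
i=14 t=17 v=2: → [17,20); WM=16
i=15 t=11 v=5: DROP (t<16-1); WM=16
i=16 t=11 v=6: DROP (t<16-1); WM=16
i=17 t=17 v=4: → [17,20); WM=16
i=18 t=21 v=4: → [21,24); WM=16
i=19 t=18 v=8: → [17,21); WM=16

10 15 16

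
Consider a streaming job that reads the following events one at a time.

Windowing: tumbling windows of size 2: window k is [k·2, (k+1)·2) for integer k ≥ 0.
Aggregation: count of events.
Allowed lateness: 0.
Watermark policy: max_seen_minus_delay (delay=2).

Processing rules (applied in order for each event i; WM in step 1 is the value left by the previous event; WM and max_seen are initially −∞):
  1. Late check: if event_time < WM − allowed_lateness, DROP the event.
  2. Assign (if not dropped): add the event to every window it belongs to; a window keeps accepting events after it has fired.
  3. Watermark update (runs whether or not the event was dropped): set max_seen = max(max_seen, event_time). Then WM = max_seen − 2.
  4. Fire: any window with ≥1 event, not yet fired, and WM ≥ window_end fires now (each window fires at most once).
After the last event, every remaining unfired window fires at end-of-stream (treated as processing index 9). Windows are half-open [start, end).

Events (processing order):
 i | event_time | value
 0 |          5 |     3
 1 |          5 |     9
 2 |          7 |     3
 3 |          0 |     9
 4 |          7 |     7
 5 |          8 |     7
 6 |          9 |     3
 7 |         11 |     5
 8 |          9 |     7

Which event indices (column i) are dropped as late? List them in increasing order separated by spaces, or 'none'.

i=0 t=5 v=3: → [4,6); WM=3
i=1 t=5 v=9: → [4,6); WM=3
i=2 t=7 v=3: → [6,8); WM=5
i=3 t=0 v=9: DROP (t<5-0); WM=5
i=4 t=7 v=7: → [6,8); WM=5
i=5 t=8 v=7: → [8,10); WM=6; [4,6) fires=2
i=6 t=9 v=3: → [8,10); WM=7
i=7 t=11 v=5: → [10,12); WM=9; [6,8) fires=2
i=8 t=9 v=7: → [8,10); WM=9

3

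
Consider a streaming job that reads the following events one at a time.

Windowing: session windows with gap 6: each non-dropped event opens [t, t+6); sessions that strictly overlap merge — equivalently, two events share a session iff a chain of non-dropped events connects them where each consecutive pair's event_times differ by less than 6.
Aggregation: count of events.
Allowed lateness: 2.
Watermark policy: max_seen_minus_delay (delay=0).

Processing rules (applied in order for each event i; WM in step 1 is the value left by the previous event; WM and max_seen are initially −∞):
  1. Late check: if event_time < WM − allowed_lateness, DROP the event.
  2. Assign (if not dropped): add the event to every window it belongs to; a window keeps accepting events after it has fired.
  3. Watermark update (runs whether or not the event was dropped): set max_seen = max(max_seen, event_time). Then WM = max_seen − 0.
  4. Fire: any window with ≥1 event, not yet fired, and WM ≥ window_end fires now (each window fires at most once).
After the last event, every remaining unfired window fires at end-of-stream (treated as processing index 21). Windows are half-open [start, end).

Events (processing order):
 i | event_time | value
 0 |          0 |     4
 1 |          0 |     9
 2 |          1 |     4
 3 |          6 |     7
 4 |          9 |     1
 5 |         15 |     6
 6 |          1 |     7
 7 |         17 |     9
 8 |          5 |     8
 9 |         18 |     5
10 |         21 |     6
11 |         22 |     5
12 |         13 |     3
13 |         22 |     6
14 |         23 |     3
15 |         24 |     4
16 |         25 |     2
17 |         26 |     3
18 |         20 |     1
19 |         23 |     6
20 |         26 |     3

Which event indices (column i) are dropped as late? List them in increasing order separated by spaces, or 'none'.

6 8 12 18 19

i=0 t=0 v=4: → [0,6); WM=0
i=1 t=0 v=9: → [0,6); WM=0
i=2 t=1 v=4: → [0,7); WM=1
i=3 t=6 v=7: → [0,12); WM=6
i=4 t=9 v=1: → [0,15); WM=9
i=5 t=15 v=6: → [15,21); WM=15
i=6 t=1 v=7: DROP (t<15-2); WM=15
i=7 t=17 v=9: → [15,23); WM=17
i=8 t=5 v=8: DROP (t<17-2); WM=17
i=9 t=18 v=5: → [15,24); WM=18
i=10 t=21 v=6: → [15,27); WM=21
i=11 t=22 v=5: → [15,28); WM=22
i=12 t=13 v=3: DROP (t<22-2); WM=22
i=13 t=22 v=6: → [15,28); WM=22
i=14 t=23 v=3: → [15,29); WM=23
i=15 t=24 v=4: → [15,30); WM=24
i=16 t=25 v=2: → [15,31); WM=25
i=17 t=26 v=3: → [15,32); WM=26
i=18 t=20 v=1: DROP (t<26-2); WM=26
i=19 t=23 v=6: DROP (t<26-2); WM=26
i=20 t=26 v=3: → [15,32); WM=26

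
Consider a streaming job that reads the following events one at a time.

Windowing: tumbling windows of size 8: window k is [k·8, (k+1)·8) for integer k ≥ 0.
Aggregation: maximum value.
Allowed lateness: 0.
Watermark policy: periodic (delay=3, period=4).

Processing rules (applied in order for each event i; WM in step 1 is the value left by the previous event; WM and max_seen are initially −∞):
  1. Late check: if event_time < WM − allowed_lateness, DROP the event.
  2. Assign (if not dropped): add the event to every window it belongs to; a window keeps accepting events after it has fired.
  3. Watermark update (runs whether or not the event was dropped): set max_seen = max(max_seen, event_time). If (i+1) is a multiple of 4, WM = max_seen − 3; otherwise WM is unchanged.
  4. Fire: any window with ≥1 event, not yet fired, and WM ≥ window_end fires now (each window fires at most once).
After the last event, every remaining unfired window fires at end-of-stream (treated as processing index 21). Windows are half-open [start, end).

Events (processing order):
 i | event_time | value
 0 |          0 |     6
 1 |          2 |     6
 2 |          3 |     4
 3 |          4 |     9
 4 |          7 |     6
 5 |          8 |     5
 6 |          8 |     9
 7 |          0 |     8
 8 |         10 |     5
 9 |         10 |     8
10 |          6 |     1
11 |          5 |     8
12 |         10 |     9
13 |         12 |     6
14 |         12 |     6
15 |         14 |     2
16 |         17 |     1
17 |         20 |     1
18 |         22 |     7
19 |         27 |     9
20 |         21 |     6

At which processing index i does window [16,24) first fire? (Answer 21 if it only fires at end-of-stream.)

i=0 t=0 v=6: → [0,8); WM=−∞
i=1 t=2 v=6: → [0,8); WM=−∞
i=2 t=3 v=4: → [0,8); WM=−∞
i=3 t=4 v=9: → [0,8); WM=1
i=4 t=7 v=6: → [0,8); WM=1
i=5 t=8 v=5: → [8,16); WM=1
i=6 t=8 v=9: → [8,16); WM=1
i=7 t=0 v=8: DROP (t<1-0); WM=5
i=8 t=10 v=5: → [8,16); WM=5
i=9 t=10 v=8: → [8,16); WM=5
i=10 t=6 v=1: → [0,8); WM=5
i=11 t=5 v=8: → [0,8); WM=7
i=12 t=10 v=9: → [8,16); WM=7
i=13 t=12 v=6: → [8,16); WM=7
i=14 t=12 v=6: → [8,16); WM=7
i=15 t=14 v=2: → [8,16); WM=11; [0,8) fires=9
i=16 t=17 v=1: → [16,24); WM=11
i=17 t=20 v=1: → [16,24); WM=11
i=18 t=22 v=7: → [16,24); WM=11
i=19 t=27 v=9: → [24,32); WM=24; [8,16) fires=9 [16,24) fires=7
i=20 t=21 v=6: DROP (t<24-0); WM=24

19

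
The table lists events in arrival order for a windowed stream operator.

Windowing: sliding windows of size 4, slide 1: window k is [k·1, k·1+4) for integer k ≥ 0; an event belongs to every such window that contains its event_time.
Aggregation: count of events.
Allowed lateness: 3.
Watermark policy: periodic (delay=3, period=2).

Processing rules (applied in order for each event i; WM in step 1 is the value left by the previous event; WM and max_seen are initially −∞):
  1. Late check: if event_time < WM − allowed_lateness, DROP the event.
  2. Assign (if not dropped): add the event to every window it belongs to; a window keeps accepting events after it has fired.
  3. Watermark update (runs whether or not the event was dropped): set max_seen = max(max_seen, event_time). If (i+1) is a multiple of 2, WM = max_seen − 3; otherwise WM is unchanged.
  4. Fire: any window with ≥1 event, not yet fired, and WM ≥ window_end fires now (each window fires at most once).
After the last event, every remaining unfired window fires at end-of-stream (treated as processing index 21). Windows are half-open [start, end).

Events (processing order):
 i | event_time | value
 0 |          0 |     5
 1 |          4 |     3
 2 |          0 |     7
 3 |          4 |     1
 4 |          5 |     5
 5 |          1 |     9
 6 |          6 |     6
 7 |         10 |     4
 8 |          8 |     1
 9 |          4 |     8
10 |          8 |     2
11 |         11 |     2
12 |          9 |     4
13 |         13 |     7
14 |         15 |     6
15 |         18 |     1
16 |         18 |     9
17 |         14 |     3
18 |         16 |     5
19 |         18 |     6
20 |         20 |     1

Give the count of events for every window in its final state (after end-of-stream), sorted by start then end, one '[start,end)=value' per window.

[0,4)=3 [1,5)=4 [2,6)=4 [3,7)=5 [4,8)=5 [5,9)=4 [6,10)=4 [7,11)=4 [8,12)=5 [9,13)=3 [10,14)=3 [11,15)=3 [12,16)=3 [13,17)=4 [14,18)=3 [15,19)=5 [16,20)=4 [17,21)=4 [18,22)=4 [19,23)=1 [20,24)=1

i=0 t=0 v=5: → [0,4); WM=−∞
i=1 t=4 v=3: → [4,8),[3,7),[2,6),[1,5); WM=1
i=2 t=0 v=7: → [0,4); WM=1
i=3 t=4 v=1: → [4,8),[3,7),[2,6),[1,5); WM=1
i=4 t=5 v=5: → [5,9),[4,8),[3,7),[2,6); WM=1
i=5 t=1 v=9: → [1,5),[0,4); WM=2
i=6 t=6 v=6: → [6,10),[5,9),[4,8),[3,7); WM=2
i=7 t=10 v=4: → [10,14),[9,13),[8,12),[7,11); WM=7; [0,4) fires=3 [1,5) fires=3 [2,6) fires=3 [3,7) fires=4
i=8 t=8 v=1: → [8,12),[7,11),[6,10),[5,9); WM=7
i=9 t=4 v=8: → [4,8),[3,7),[2,6),[1,5); WM=7
i=10 t=8 v=2: → [8,12),[7,11),[6,10),[5,9); WM=7
i=11 t=11 v=2: → [11,15),[10,14),[9,13),[8,12); WM=8; [4,8) fires=5
i=12 t=9 v=4: → [9,13),[8,12),[7,11),[6,10); WM=8
i=13 t=13 v=7: → [13,17),[12,16),[11,15),[10,14); WM=10; [5,9) fires=4 [6,10) fires=4
i=14 t=15 v=6: → [15,19),[14,18),[13,17),[12,16); WM=10
i=15 t=18 v=1: → [18,22),[17,21),[16,20),[15,19); WM=15; [7,11) fires=4 [8,12) fires=5 [9,13) fires=3 [10,14) fires=3 [11,15) fires=2
i=16 t=18 v=9: → [18,22),[17,21),[16,20),[15,19); WM=15
i=17 t=14 v=3: → [14,18),[13,17),[12,16),[11,15); WM=15
i=18 t=16 v=5: → [16,20),[15,19),[14,18),[13,17); WM=15
i=19 t=18 v=6: → [18,22),[17,21),[16,20),[15,19); WM=15
i=20 t=20 v=1: → [20,24),[19,23),[18,22),[17,21); WM=15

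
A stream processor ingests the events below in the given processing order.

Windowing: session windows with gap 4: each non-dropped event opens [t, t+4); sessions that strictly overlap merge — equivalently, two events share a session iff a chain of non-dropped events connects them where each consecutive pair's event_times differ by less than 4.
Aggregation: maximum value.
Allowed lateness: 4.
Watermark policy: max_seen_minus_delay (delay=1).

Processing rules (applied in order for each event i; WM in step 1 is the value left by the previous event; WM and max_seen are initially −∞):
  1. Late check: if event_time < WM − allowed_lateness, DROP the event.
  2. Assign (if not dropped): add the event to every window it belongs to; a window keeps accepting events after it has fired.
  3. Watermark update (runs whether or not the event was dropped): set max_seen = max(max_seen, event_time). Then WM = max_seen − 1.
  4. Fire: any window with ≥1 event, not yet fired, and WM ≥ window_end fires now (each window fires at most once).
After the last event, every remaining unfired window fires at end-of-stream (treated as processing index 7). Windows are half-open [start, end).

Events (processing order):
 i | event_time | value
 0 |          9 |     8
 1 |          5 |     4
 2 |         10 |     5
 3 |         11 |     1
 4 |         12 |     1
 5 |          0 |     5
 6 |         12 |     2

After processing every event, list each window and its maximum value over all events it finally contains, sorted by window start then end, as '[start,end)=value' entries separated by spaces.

i=0 t=9 v=8: → [9,13); WM=8
i=1 t=5 v=4: → [5,9); WM=8
i=2 t=10 v=5: → [9,14); WM=9
i=3 t=11 v=1: → [9,15); WM=10
i=4 t=12 v=1: → [9,16); WM=11
i=5 t=0 v=5: DROP (t<11-4); WM=11
i=6 t=12 v=2: → [9,16); WM=11

[5,9)=4 [9,16)=8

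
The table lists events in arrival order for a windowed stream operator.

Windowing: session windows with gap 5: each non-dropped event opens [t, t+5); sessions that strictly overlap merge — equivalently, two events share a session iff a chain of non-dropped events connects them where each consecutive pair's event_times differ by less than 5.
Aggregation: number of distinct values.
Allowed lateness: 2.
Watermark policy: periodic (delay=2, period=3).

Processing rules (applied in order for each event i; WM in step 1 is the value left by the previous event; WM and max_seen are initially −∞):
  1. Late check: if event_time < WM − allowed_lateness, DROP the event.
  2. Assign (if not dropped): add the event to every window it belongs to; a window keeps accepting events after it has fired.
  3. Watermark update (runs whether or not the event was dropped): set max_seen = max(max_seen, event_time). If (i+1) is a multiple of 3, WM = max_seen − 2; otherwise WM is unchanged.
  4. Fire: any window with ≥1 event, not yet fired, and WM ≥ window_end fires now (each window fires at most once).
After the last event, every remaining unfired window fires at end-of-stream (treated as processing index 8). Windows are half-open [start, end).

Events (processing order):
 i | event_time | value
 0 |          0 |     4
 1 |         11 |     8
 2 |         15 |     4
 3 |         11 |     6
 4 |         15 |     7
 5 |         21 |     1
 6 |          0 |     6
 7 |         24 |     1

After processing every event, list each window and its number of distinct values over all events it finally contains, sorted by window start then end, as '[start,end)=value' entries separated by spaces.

i=0 t=0 v=4: → [0,5); WM=−∞
i=1 t=11 v=8: → [11,16); WM=−∞
i=2 t=15 v=4: → [11,20); WM=13
i=3 t=11 v=6: → [11,20); WM=13
i=4 t=15 v=7: → [11,20); WM=13
i=5 t=21 v=1: → [21,26); WM=19
i=6 t=0 v=6: DROP (t<19-2); WM=19
i=7 t=24 v=1: → [21,29); WM=19

[0,5)=1 [11,20)=4 [21,29)=1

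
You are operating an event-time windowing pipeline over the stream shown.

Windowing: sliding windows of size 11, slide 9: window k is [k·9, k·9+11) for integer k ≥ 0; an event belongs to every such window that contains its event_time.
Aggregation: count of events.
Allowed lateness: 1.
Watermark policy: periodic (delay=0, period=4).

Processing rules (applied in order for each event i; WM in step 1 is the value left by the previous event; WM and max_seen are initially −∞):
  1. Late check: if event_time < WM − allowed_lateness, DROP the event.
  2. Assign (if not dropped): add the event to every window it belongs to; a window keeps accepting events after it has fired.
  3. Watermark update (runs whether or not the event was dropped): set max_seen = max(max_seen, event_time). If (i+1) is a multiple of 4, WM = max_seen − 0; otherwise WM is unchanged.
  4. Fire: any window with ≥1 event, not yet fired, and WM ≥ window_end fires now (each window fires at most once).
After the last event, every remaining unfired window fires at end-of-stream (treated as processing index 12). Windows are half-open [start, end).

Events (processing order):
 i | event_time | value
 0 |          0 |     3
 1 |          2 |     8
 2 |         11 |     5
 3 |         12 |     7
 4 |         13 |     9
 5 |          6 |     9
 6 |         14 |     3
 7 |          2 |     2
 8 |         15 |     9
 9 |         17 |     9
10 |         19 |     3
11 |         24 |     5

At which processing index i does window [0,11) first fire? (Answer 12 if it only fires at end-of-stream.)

3

i=0 t=0 v=3: → [0,11); WM=−∞
i=1 t=2 v=8: → [0,11); WM=−∞
i=2 t=11 v=5: → [9,20); WM=−∞
i=3 t=12 v=7: → [9,20); WM=12; [0,11) fires=2
i=4 t=13 v=9: → [9,20); WM=12
i=5 t=6 v=9: DROP (t<12-1); WM=12
i=6 t=14 v=3: → [9,20); WM=12
i=7 t=2 v=2: DROP (t<12-1); WM=14
i=8 t=15 v=9: → [9,20); WM=14
i=9 t=17 v=9: → [9,20); WM=14
i=10 t=19 v=3: → [18,29),[9,20); WM=14
i=11 t=24 v=5: → [18,29); WM=24; [9,20) fires=7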